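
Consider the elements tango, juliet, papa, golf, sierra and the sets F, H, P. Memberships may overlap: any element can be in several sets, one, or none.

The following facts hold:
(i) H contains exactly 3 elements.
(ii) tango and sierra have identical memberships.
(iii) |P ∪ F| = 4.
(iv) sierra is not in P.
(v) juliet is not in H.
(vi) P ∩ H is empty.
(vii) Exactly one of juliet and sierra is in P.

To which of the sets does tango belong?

tango: F, H

From (iv): sierra ∉ P.
From (v): juliet ∉ H.
(ii): tango matches sierra: tango ∉ P.
(vii) (exactly one): juliet ∈ P.
Suppose tango ∉ F: no assignment then satisfies all the clues, so tango ∈ F.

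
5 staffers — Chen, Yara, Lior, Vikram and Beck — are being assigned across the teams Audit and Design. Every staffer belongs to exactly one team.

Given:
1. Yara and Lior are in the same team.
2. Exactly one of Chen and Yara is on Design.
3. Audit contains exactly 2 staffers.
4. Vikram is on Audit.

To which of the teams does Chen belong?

Chen: Audit

From (4): Vikram ∈ Audit.
Suppose Chen ∉ Audit: no assignment then satisfies all the clues, so Chen ∈ Audit.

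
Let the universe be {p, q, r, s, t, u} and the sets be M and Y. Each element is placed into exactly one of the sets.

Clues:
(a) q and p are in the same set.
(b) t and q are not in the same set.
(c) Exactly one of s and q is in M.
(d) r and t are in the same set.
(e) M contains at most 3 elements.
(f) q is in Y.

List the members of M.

From (f): q ∈ Y.
(a): p matches q: p ∉ M.
(a): p matches q: p ∈ Y.
(b): t ∉ Y.
(c) (exactly one): s ∈ M.
(d): r matches t: r ∉ Y.
Only one set left: r ∈ M.
Only one set left: t ∈ M.
(e): M already has 3, so the rest are out.
Only one set left: u ∈ Y.

M = {r, s, t}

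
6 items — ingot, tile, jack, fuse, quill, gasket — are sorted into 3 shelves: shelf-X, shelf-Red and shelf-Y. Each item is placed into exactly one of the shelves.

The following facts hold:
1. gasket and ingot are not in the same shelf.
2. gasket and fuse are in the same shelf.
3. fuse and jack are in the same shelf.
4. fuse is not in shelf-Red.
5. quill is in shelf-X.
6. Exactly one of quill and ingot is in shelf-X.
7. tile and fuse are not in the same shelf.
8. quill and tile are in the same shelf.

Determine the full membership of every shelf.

From (4): fuse ∉ shelf-Red.
From (5): quill ∈ shelf-X.
(2): gasket matches fuse: gasket ∉ shelf-Red.
(3): jack matches fuse: jack ∉ shelf-Red.
(6) (exactly one): ingot ∉ shelf-X.
(8): tile matches quill: tile ∈ shelf-X.
(7): fuse ∉ shelf-X.
Only one shelf left: fuse ∈ shelf-Y.
(2): gasket matches fuse: gasket ∉ shelf-X.
(2): gasket matches fuse: gasket ∈ shelf-Y.
(3): jack matches fuse: jack ∉ shelf-X.
Only one shelf left: ingot ∈ shelf-Red.

shelf-X = {quill, tile}; shelf-Red = {ingot}; shelf-Y = {fuse, gasket, jack}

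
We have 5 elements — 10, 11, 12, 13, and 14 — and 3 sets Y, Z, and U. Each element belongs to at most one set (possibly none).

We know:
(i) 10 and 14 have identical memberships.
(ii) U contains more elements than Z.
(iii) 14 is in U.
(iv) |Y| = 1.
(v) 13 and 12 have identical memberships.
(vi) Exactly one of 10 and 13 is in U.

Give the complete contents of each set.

Y = {11}; Z = {}; U = {10, 14}

From (iii): 14 ∈ U.
(i): 10 matches 14: 10 ∉ Y.
(i): 10 matches 14: 10 ∉ Z.
(i): 10 matches 14: 10 ∈ U.
(vi) (exactly one): 13 ∉ U.
(v): 12 matches 13: 12 ∉ U.
Suppose 11 ∉ Y: no assignment then satisfies all the clues, so 11 ∈ Y.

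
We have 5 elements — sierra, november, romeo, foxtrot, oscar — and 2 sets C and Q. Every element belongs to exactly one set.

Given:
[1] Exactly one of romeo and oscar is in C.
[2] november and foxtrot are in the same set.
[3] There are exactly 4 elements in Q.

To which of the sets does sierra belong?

sierra: Q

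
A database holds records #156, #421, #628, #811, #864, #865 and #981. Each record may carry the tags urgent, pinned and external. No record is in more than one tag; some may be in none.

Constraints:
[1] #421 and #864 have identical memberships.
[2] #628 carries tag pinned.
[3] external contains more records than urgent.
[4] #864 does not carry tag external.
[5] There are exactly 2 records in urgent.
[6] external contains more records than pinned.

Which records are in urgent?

urgent = {#421, #864}

From (2): #628 ∈ pinned.
From (4): #864 ∉ external.
(1): #421 matches #864: #421 ∉ external.
Suppose #156 ∈ urgent: no assignment then satisfies all the clues, so #156 ∉ urgent.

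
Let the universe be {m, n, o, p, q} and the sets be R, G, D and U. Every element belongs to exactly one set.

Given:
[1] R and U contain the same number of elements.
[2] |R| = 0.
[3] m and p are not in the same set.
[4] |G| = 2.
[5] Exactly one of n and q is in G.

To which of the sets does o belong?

o: D

(2): R already has 0, so the rest are out.
Suppose o ∈ G: no assignment then satisfies all the clues, so o ∉ G.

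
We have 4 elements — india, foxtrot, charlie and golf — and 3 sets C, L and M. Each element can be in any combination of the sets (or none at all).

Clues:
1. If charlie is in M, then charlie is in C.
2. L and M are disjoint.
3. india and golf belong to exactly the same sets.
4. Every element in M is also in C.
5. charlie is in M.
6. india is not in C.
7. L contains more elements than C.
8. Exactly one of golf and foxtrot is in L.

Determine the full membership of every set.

C = {charlie}; L = {golf, india}; M = {charlie}

From (5): charlie ∈ M.
From (6): india ∉ C.
(1): charlie ∈ C.
(2) (disjoint): charlie ∉ L.
(3): golf matches india: golf ∉ C.
(4) contrapositive: india ∉ M.
(4) contrapositive: golf ∉ M.
Suppose india ∉ L: no assignment then satisfies all the clues, so india ∈ L.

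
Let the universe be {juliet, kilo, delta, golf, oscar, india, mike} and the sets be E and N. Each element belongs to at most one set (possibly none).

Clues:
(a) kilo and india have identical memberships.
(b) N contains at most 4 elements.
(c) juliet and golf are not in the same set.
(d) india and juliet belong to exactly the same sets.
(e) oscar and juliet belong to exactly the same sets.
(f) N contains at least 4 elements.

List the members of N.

N = {india, juliet, kilo, oscar}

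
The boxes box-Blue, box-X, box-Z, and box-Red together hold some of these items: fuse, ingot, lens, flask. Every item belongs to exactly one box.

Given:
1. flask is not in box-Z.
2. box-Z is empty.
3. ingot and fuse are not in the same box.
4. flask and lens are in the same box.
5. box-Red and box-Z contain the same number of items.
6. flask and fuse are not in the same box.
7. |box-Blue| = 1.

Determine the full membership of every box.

From (1): flask ∉ box-Z.
(2): box-Z already has 0, so the rest are out.
Suppose fuse ∉ box-Blue: no assignment then satisfies all the clues, so fuse ∈ box-Blue.

box-Blue = {fuse}; box-X = {flask, ingot, lens}; box-Z = {}; box-Red = {}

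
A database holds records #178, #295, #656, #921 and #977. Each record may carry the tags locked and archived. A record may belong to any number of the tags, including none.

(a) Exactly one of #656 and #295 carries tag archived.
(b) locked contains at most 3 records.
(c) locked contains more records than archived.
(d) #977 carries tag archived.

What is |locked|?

3

From (d): #977 ∈ archived.
Suppose #178 ∈ archived: no assignment then satisfies all the clues, so #178 ∉ archived.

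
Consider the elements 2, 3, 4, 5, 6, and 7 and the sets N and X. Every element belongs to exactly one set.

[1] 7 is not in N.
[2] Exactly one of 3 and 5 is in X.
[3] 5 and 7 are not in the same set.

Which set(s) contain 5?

From (1): 7 ∉ N.
Only one set left: 7 ∈ X.
(3): 5 ∉ X.
Only one set left: 5 ∈ N.
(2) (exactly one): 3 ∈ X.

5: N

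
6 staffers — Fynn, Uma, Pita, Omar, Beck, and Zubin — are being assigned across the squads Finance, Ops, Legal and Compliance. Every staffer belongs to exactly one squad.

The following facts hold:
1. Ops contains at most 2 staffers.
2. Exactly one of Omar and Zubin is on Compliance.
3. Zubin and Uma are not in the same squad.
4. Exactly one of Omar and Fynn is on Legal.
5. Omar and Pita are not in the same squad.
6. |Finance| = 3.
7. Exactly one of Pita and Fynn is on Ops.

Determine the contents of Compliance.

Compliance = {Zubin}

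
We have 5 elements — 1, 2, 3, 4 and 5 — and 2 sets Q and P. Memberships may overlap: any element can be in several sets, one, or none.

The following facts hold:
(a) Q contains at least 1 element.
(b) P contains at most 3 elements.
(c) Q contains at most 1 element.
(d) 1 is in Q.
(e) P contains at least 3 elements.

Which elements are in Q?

From (d): 1 ∈ Q.
(c): Q already has 1, so the rest are out.

Q = {1}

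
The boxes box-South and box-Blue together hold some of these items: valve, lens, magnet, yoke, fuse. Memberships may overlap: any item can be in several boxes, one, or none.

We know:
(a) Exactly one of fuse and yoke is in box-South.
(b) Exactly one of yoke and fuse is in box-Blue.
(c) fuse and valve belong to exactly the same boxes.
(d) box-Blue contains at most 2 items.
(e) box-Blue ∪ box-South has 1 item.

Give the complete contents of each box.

box-South = {yoke}; box-Blue = {yoke}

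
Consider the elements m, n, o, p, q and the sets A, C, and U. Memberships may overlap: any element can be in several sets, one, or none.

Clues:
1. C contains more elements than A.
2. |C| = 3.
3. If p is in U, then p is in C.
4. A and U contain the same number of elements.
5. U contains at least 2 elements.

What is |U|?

2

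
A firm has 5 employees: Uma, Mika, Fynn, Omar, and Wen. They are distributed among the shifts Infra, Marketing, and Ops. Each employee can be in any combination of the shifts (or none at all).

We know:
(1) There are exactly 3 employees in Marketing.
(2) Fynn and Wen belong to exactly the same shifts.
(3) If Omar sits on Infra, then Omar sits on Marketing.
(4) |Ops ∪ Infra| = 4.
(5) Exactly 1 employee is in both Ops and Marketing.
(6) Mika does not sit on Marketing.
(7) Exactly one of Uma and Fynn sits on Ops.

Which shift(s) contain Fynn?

Fynn: Infra, Marketing

From (6): Mika ∉ Marketing.
Suppose Fynn ∉ Infra: no assignment then satisfies all the clues, so Fynn ∈ Infra.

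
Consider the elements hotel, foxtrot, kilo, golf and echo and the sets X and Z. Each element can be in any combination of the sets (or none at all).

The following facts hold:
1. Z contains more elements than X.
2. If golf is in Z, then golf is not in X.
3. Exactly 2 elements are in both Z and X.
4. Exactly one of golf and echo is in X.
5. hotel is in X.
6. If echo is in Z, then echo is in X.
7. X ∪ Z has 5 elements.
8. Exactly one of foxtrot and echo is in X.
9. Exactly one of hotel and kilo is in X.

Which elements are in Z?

Z = {echo, foxtrot, golf, hotel, kilo}

From (5): hotel ∈ X.
(9) (exactly one): kilo ∉ X.
Suppose hotel ∉ Z: no assignment then satisfies all the clues, so hotel ∈ Z.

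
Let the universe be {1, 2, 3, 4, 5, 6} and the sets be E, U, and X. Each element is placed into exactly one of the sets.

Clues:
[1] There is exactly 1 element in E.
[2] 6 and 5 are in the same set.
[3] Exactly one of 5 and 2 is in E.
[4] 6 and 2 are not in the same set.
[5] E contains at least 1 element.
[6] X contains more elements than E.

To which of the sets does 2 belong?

2: E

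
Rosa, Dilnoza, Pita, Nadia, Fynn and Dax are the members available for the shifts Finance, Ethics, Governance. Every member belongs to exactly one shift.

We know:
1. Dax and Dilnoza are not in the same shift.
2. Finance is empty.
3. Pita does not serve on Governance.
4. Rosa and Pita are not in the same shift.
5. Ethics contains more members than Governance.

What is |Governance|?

From (3): Pita ∉ Governance.
(2): Finance already has 0, so the rest are out.
Only one shift left: Pita ∈ Ethics.
(4): Rosa ∉ Ethics.
Only one shift left: Rosa ∈ Governance.
Suppose Nadia ∉ Ethics: no assignment then satisfies all the clues, so Nadia ∈ Ethics.

2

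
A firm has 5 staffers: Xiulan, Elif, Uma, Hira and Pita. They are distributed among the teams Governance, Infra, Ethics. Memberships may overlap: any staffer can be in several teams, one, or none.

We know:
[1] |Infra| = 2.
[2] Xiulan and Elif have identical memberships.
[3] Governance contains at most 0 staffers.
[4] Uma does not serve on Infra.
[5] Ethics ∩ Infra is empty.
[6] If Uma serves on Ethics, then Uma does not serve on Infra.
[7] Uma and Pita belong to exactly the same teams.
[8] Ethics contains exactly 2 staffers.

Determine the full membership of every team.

Governance = {}; Infra = {Elif, Xiulan}; Ethics = {Pita, Uma}

From (4): Uma ∉ Infra.
(3): Governance already has 0, so the rest are out.
(7): Pita matches Uma: Pita ∉ Infra.
Suppose Xiulan ∉ Infra: no assignment then satisfies all the clues, so Xiulan ∈ Infra.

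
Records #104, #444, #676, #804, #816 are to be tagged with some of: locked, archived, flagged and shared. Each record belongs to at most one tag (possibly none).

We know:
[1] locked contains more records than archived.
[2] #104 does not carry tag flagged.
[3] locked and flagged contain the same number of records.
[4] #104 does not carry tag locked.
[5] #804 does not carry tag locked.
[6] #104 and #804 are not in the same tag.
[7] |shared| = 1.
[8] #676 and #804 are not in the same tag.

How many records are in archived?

0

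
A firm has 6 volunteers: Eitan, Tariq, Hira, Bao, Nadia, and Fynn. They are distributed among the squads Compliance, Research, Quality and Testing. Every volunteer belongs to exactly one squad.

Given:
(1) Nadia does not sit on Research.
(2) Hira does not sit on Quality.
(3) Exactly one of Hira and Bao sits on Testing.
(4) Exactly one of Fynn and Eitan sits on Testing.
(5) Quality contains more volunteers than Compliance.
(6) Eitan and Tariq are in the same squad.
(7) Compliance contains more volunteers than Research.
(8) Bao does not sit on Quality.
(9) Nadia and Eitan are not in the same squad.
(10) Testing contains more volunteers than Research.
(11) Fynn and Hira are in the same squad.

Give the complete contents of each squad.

Compliance = {Bao}; Research = {}; Quality = {Eitan, Tariq}; Testing = {Fynn, Hira, Nadia}

From (1): Nadia ∉ Research.
From (2): Hira ∉ Quality.
From (8): Bao ∉ Quality.
(11): Fynn matches Hira: Fynn ∉ Quality.
Suppose Eitan ∈ Compliance: no assignment then satisfies all the clues, so Eitan ∉ Compliance.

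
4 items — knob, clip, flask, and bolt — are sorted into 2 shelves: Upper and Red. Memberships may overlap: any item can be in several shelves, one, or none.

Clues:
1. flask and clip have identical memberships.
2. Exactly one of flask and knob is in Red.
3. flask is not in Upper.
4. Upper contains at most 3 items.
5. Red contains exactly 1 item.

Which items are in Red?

Red = {knob}

From (3): flask ∉ Upper.
(1): clip matches flask: clip ∉ Upper.
Suppose knob ∉ Red: no assignment then satisfies all the clues, so knob ∈ Red.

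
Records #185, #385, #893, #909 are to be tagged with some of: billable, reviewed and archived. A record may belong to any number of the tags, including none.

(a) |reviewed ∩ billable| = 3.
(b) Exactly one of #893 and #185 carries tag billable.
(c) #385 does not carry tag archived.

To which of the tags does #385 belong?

#385: billable, reviewed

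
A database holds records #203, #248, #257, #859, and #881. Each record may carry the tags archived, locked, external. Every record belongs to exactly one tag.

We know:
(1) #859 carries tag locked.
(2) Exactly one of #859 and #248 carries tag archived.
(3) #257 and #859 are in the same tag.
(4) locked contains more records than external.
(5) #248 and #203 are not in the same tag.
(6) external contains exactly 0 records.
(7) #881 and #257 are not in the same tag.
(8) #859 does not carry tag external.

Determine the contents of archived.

archived = {#248, #881}

From (1): #859 ∈ locked.
(2) (exactly one): #248 ∈ archived.
(3): #257 matches #859: #257 ∉ archived.
(3): #257 matches #859: #257 ∈ locked.
(5): #203 ∉ archived.
(6): external already has 0, so the rest are out.
(7): #881 ∉ locked.
Only one tag left: #203 ∈ locked.
Only one tag left: #881 ∈ archived.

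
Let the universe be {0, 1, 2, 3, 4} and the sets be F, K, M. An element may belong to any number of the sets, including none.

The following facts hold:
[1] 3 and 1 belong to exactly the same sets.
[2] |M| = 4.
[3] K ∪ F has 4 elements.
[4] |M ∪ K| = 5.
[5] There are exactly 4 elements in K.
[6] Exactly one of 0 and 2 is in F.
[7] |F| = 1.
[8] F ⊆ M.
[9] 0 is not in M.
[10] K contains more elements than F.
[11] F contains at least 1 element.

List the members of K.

K = {0, 1, 2, 3}

From (9): 0 ∉ M.
(2): only 4 candidates remain for M, so all are in.
(8) contrapositive: 0 ∉ F.
(6) (exactly one): 2 ∈ F.
(7): F already has 1, so the rest are out.
Suppose 0 ∉ K: no assignment then satisfies all the clues, so 0 ∈ K.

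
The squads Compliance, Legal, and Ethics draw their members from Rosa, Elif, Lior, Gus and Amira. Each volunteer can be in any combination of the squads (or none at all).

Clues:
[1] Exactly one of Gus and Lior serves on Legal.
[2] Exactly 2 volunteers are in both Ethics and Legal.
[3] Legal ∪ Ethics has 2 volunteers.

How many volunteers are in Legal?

2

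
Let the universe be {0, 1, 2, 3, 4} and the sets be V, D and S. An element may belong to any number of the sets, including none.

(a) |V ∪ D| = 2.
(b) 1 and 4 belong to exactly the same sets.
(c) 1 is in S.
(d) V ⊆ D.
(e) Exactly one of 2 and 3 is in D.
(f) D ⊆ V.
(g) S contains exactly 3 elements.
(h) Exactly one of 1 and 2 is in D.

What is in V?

V = {0, 2}

From (c): 1 ∈ S.
(b): 4 matches 1: 4 ∈ S.
Suppose 0 ∉ V: no assignment then satisfies all the clues, so 0 ∈ V.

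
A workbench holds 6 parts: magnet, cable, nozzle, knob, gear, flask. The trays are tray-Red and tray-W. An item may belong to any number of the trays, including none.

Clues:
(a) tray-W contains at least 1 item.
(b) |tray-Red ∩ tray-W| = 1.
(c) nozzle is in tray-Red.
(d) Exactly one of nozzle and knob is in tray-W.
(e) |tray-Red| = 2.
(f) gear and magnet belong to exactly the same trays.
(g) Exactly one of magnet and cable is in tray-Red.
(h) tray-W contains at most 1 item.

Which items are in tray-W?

tray-W = {nozzle}

From (c): nozzle ∈ tray-Red.
Suppose magnet ∈ tray-W: no assignment then satisfies all the clues, so magnet ∉ tray-W.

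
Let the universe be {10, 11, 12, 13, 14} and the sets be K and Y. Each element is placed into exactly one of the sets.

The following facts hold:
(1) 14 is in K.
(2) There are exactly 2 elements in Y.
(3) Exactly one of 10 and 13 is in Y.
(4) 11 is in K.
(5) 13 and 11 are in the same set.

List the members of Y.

Y = {10, 12}

From (1): 14 ∈ K.
From (4): 11 ∈ K.
(5): 13 matches 11: 13 ∈ K.
(2): only 2 candidates remain for Y, so all are in.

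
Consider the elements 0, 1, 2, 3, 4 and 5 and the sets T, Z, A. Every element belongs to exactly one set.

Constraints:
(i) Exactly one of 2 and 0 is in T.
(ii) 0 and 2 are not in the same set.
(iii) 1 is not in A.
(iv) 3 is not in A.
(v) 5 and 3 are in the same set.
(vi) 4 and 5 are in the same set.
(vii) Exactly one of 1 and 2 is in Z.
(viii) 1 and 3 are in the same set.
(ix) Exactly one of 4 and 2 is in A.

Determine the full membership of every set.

From (iii): 1 ∉ A.
From (iv): 3 ∉ A.
(v): 5 matches 3: 5 ∉ A.
(vi): 4 matches 5: 4 ∉ A.
(ix) (exactly one): 2 ∈ A.
(i) (exactly one): 0 ∈ T.
(vii) (exactly one): 1 ∈ Z.
(viii): 3 matches 1: 3 ∉ T.
(viii): 3 matches 1: 3 ∈ Z.
(v): 5 matches 3: 5 ∉ T.
(v): 5 matches 3: 5 ∈ Z.
(vi): 4 matches 5: 4 ∈ Z.

T = {0}; Z = {1, 3, 4, 5}; A = {2}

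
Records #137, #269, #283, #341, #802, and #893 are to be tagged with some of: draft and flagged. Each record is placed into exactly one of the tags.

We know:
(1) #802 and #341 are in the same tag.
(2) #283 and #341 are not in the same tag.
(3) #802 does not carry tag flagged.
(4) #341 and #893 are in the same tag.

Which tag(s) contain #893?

#893: draft

From (3): #802 ∉ flagged.
(1): #341 matches #802: #341 ∉ flagged.
(4): #893 matches #341: #893 ∉ flagged.
Only one tag left: #341 ∈ draft.
Only one tag left: #802 ∈ draft.
Only one tag left: #893 ∈ draft.
(2): #283 ∉ draft.
Only one tag left: #283 ∈ flagged.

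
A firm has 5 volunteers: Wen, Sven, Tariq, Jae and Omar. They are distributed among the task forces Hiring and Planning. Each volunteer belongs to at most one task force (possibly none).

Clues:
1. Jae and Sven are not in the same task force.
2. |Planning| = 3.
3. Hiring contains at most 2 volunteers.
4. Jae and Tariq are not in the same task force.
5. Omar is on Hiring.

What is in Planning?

Planning = {Sven, Tariq, Wen}

From (5): Omar ∈ Hiring.
Suppose Wen ∉ Planning: no assignment then satisfies all the clues, so Wen ∈ Planning.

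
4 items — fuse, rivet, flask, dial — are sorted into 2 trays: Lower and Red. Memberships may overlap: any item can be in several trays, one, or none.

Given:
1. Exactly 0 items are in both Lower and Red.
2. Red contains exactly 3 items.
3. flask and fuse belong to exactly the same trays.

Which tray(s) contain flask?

flask: Red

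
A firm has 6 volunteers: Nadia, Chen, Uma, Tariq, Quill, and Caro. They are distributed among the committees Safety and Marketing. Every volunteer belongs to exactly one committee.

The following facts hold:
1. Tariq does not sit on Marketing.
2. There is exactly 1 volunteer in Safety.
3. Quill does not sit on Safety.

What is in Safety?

From (1): Tariq ∉ Marketing.
From (3): Quill ∉ Safety.
Only one committee left: Tariq ∈ Safety.
Only one committee left: Quill ∈ Marketing.
(2): Safety already has 1, so the rest are out.
Only one committee left: Nadia ∈ Marketing.
Only one committee left: Chen ∈ Marketing.
Only one committee left: Uma ∈ Marketing.
Only one committee left: Caro ∈ Marketing.

Safety = {Tariq}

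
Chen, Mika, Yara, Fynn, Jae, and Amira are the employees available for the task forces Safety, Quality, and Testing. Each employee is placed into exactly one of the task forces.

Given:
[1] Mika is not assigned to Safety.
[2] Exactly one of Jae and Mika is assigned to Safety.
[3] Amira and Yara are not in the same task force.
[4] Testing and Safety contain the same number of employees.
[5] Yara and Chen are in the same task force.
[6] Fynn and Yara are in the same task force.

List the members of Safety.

Safety = {Jae}

From (1): Mika ∉ Safety.
(2) (exactly one): Jae ∈ Safety.
Suppose Chen ∈ Safety: no assignment then satisfies all the clues, so Chen ∉ Safety.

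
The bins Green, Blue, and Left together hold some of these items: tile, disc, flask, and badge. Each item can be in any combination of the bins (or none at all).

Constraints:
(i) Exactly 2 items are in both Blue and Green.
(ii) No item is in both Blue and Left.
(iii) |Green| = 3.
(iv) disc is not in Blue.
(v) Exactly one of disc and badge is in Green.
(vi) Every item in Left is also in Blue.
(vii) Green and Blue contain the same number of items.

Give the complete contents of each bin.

Green = {disc, flask, tile}; Blue = {badge, flask, tile}; Left = {}

From (iv): disc ∉ Blue.
(vi) contrapositive: disc ∉ Left.
Suppose tile ∉ Green: no assignment then satisfies all the clues, so tile ∈ Green.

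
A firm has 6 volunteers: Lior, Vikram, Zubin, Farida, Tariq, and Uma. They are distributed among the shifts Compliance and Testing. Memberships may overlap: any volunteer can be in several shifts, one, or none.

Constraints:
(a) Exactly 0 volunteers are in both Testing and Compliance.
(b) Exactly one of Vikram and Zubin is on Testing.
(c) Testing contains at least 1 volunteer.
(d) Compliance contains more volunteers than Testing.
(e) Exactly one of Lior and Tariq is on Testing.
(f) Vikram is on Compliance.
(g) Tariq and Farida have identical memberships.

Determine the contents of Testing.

Testing = {Lior, Zubin}

From (f): Vikram ∈ Compliance.
Suppose Lior ∉ Testing: no assignment then satisfies all the clues, so Lior ∈ Testing.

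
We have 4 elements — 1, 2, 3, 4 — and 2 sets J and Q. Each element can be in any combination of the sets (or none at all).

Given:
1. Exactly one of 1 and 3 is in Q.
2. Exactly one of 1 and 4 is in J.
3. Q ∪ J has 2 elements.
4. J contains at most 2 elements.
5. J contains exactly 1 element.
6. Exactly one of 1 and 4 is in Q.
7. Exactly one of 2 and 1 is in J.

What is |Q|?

2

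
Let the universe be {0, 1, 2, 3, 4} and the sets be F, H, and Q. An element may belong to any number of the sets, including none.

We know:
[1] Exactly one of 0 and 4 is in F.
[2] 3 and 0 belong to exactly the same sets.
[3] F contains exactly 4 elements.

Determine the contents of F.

F = {0, 1, 2, 3}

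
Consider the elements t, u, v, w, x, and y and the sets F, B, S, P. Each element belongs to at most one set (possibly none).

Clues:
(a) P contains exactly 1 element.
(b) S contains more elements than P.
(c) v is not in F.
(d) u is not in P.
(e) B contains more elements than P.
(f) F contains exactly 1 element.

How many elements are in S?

2

From (c): v ∉ F.
From (d): u ∉ P.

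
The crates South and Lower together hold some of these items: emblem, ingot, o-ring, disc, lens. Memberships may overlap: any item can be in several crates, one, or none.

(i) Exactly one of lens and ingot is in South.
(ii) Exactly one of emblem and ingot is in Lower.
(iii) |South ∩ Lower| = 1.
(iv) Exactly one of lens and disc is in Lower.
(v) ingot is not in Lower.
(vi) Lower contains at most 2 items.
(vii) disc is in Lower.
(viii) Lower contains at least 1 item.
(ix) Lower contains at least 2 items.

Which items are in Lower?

From (v): ingot ∉ Lower.
From (vii): disc ∈ Lower.
(ii) (exactly one): emblem ∈ Lower.
(iv) (exactly one): lens ∉ Lower.
(vi): Lower already has 2, so the rest are out.

Lower = {disc, emblem}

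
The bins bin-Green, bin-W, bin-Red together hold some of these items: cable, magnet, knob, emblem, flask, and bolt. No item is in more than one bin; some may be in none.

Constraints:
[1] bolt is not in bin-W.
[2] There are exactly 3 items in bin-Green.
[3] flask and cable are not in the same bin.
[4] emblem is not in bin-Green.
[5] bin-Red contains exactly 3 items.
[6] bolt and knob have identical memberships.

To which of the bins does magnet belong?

From (1): bolt ∉ bin-W.
From (4): emblem ∉ bin-Green.
(6): knob matches bolt: knob ∉ bin-W.
Suppose magnet ∈ bin-Green: no assignment then satisfies all the clues, so magnet ∉ bin-Green.

magnet: bin-Red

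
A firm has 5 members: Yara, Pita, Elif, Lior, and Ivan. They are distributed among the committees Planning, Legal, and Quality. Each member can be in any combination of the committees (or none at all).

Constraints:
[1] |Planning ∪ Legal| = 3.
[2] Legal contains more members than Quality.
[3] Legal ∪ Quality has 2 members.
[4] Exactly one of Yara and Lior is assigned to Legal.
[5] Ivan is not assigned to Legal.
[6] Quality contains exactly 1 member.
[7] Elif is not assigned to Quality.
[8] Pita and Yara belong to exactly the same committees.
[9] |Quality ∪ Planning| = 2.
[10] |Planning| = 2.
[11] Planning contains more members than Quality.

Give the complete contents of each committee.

Planning = {Ivan, Lior}; Legal = {Elif, Lior}; Quality = {Lior}

From (5): Ivan ∉ Legal.
From (7): Elif ∉ Quality.
Suppose Yara ∈ Planning: no assignment then satisfies all the clues, so Yara ∉ Planning.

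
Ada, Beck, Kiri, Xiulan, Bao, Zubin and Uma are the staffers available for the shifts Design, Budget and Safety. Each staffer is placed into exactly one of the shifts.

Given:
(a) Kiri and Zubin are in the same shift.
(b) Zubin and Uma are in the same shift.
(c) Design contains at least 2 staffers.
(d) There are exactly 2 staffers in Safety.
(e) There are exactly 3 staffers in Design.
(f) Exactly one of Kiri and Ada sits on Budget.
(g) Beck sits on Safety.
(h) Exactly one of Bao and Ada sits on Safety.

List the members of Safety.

Safety = {Bao, Beck}

From (g): Beck ∈ Safety.
Suppose Ada ∈ Safety: no assignment then satisfies all the clues, so Ada ∉ Safety.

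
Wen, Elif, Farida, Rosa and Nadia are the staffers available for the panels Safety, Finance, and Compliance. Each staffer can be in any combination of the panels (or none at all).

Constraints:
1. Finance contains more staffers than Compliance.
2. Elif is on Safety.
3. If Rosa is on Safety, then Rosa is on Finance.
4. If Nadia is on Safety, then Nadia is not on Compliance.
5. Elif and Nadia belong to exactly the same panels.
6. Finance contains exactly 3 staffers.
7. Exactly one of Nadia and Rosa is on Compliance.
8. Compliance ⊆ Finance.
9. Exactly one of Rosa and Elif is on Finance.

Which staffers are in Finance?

From (2): Elif ∈ Safety.
(5): Nadia matches Elif: Nadia ∈ Safety.
(4): Nadia ∉ Compliance.
(5): Elif matches Nadia: Elif ∉ Compliance.
(7) (exactly one): Rosa ∈ Compliance.
(8) with Rosa ∈ Compliance: Rosa ∈ Finance.
(9) (exactly one): Elif ∉ Finance.
(5): Nadia matches Elif: Nadia ∉ Finance.
(6): only 3 candidates remain for Finance, so all are in.

Finance = {Farida, Rosa, Wen}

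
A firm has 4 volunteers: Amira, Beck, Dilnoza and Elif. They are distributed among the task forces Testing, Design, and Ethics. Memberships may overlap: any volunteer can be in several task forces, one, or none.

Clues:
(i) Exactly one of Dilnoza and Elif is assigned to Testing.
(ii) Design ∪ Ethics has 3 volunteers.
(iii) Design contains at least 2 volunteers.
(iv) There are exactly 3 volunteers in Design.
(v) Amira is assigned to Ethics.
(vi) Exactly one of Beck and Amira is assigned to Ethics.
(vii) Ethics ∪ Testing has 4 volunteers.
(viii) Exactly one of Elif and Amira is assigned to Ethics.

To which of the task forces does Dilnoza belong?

Dilnoza: Design, Ethics

From (v): Amira ∈ Ethics.
(vi) (exactly one): Beck ∉ Ethics.
(viii) (exactly one): Elif ∉ Ethics.
Suppose Dilnoza ∈ Testing: no assignment then satisfies all the clues, so Dilnoza ∉ Testing.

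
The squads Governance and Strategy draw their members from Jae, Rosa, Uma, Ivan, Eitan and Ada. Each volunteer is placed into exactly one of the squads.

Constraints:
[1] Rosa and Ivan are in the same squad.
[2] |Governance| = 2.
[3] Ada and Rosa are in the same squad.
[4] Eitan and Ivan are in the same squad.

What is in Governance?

Governance = {Jae, Uma}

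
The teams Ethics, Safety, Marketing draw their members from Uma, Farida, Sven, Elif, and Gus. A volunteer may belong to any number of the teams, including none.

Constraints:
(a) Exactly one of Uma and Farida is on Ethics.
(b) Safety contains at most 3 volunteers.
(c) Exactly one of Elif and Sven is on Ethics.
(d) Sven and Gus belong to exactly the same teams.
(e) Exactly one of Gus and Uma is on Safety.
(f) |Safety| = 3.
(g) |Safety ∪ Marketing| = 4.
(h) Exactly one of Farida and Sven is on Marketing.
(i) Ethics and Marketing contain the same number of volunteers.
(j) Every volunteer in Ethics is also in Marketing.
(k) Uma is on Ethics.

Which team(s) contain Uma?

Uma: Ethics, Marketing

From (k): Uma ∈ Ethics.
(a) (exactly one): Farida ∉ Ethics.
(j) with Uma ∈ Ethics: Uma ∈ Marketing.
Suppose Uma ∈ Safety: no assignment then satisfies all the clues, so Uma ∉ Safety.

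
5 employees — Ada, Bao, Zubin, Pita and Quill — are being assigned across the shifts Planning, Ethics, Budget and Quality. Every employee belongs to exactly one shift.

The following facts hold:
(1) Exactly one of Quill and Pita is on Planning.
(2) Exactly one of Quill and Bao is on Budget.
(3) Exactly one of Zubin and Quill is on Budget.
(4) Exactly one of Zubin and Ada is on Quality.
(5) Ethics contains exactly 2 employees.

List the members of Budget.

Budget = {Quill}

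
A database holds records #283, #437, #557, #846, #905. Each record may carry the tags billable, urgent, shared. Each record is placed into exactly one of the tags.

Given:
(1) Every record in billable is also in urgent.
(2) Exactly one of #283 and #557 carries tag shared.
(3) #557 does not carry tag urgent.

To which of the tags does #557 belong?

#557: shared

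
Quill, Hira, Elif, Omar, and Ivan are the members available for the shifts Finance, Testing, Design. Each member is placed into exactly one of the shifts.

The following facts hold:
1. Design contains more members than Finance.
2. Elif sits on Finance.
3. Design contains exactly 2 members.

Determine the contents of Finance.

From (2): Elif ∈ Finance.
Suppose Quill ∈ Finance: no assignment then satisfies all the clues, so Quill ∉ Finance.

Finance = {Elif}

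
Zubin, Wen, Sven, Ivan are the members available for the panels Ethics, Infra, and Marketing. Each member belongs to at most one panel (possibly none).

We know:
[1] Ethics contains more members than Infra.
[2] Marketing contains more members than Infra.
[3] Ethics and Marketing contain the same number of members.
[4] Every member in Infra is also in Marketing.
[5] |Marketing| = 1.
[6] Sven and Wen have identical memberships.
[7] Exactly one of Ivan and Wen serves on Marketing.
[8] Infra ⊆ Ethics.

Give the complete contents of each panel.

Ethics = {Zubin}; Infra = {}; Marketing = {Ivan}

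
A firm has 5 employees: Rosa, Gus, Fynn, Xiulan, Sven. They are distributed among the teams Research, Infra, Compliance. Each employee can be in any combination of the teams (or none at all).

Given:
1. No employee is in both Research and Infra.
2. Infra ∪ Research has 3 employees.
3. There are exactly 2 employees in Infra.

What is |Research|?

1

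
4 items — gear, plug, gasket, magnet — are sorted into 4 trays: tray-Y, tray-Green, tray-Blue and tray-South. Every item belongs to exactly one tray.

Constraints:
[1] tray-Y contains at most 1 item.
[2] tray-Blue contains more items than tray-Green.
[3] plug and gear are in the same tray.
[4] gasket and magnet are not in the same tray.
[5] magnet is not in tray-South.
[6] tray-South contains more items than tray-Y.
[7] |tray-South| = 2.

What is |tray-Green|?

0

From (5): magnet ∉ tray-South.
Suppose gear ∈ tray-Y: no assignment then satisfies all the clues, so gear ∉ tray-Y.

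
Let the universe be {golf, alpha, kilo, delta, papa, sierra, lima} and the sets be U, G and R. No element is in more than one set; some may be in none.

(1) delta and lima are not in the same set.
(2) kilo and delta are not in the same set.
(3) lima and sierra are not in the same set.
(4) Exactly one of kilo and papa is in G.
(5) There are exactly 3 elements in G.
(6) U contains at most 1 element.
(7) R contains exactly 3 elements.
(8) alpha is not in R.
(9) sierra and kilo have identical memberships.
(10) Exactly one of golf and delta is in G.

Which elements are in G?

G = {alpha, delta, papa}

From (8): alpha ∉ R.
Suppose golf ∈ G: no assignment then satisfies all the clues, so golf ∉ G.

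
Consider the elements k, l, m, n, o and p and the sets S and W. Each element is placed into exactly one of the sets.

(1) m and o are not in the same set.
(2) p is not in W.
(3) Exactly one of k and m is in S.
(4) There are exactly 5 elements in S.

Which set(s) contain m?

m: W

From (2): p ∉ W.
Only one set left: p ∈ S.
Suppose m ∈ S: no assignment then satisfies all the clues, so m ∉ S.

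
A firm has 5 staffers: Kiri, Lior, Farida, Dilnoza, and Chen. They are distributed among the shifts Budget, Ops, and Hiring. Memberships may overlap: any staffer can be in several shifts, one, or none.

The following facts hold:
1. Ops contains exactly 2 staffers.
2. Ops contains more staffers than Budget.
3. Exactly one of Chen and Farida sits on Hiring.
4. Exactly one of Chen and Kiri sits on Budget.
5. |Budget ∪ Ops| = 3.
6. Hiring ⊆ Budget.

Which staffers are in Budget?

Budget = {Chen}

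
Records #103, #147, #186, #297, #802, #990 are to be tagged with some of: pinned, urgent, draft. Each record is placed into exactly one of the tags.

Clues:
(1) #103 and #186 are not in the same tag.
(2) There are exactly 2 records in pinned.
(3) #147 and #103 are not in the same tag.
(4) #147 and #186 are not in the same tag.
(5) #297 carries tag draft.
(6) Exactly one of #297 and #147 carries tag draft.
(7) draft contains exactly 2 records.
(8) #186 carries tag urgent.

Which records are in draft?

draft = {#103, #297}

From (5): #297 ∈ draft.
From (8): #186 ∈ urgent.
(1): #103 ∉ urgent.
(4): #147 ∉ urgent.
(6) (exactly one): #147 ∉ draft.
Only one tag left: #147 ∈ pinned.
(3): #103 ∉ pinned.
Only one tag left: #103 ∈ draft.
(7): draft already has 2, so the rest are out.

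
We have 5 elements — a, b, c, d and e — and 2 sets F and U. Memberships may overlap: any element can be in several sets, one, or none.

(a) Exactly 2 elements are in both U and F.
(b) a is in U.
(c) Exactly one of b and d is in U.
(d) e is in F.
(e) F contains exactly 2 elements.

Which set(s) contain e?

From (b): a ∈ U.
From (d): e ∈ F.
Suppose e ∉ U: no assignment then satisfies all the clues, so e ∈ U.

e: F, U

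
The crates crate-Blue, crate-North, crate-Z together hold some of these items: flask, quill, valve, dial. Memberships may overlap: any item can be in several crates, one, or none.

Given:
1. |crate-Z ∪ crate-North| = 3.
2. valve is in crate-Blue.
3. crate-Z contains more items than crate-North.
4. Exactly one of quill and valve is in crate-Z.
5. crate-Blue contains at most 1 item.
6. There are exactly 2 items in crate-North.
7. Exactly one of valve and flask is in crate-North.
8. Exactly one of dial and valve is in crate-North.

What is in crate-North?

crate-North = {dial, flask}

From (2): valve ∈ crate-Blue.
(5): crate-Blue already has 1, so the rest are out.
Suppose flask ∉ crate-North: no assignment then satisfies all the clues, so flask ∈ crate-North.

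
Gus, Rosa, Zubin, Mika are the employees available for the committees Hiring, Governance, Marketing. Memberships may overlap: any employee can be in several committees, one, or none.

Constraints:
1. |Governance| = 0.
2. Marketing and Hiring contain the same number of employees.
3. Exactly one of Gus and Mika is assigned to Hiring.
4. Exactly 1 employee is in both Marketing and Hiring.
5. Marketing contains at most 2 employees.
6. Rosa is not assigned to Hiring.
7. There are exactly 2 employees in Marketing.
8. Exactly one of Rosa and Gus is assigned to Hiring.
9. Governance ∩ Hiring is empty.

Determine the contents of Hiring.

Hiring = {Gus, Zubin}

From (6): Rosa ∉ Hiring.
(1): Governance already has 0, so the rest are out.
(8) (exactly one): Gus ∈ Hiring.
(3) (exactly one): Mika ∉ Hiring.
Suppose Zubin ∉ Hiring: no assignment then satisfies all the clues, so Zubin ∈ Hiring.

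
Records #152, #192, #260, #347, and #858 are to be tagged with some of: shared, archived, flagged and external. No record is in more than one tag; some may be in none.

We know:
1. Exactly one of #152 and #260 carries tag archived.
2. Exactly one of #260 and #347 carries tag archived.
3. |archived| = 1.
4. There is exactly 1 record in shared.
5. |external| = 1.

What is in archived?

archived = {#260}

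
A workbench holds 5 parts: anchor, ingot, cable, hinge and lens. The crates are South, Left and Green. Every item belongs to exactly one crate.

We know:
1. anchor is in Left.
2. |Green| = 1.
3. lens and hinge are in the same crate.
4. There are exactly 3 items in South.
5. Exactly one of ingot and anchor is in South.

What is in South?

South = {hinge, ingot, lens}

From (1): anchor ∈ Left.
(5) (exactly one): ingot ∈ South.
Suppose cable ∈ South: no assignment then satisfies all the clues, so cable ∉ South.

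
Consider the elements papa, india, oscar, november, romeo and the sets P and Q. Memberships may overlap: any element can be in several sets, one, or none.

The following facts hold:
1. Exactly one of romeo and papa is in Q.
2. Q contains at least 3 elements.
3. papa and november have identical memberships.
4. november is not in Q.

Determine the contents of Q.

From (4): november ∉ Q.
(3): papa matches november: papa ∉ Q.
(1) (exactly one): romeo ∈ Q.
(2): only 3 candidates remain for Q, so all are in.

Q = {india, oscar, romeo}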